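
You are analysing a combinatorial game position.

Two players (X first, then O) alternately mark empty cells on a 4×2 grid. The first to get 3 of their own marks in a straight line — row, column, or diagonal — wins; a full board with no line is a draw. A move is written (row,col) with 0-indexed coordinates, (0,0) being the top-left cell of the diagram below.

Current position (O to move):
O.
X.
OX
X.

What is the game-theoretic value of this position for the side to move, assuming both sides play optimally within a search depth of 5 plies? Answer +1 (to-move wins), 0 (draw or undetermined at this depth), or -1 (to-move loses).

p1 O@[O./X./OX/X.]: (0,1)[OO/X./OX/X.]+0* (1,1)[O./XO/OX/X.]+0 (3,1)[O./X./OX/XO]+0
p2 X@[OO/X./OX/X.]: (1,1)[OO/XX/OX/X.]+0* (3,1)[OO/X./OX/XX]+0
p3 O@[OO/XX/OX/X.]: (3,1)[OO/XX/OX/XO]+0*
p4 X@[OO/XX/OX/XO] terminal +0; root [O./X./OX/X.] d5

value(O./X./OX/X., O) = 0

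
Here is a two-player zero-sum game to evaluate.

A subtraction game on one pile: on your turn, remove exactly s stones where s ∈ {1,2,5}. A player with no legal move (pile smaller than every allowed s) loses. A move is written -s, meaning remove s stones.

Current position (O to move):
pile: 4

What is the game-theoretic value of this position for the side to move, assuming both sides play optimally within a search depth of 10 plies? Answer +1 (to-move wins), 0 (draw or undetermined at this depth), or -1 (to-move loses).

[4] O move#1: -1:+1/3*, -2:-1/2
[3] X move#2: -1:-1/2*, -2:-1/1
[2] O move#3: -1:-1/1, -2:+1/0*
[0] end (terminal -1, X#4); searched 4 to 10

value(4, O) = +1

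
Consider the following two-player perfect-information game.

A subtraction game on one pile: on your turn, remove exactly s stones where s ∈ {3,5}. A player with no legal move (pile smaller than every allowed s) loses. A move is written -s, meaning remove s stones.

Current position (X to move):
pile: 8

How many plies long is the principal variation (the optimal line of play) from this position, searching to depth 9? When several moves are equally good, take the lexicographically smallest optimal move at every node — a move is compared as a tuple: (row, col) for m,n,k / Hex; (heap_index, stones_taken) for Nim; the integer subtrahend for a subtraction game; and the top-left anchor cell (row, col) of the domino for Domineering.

[8] X move#1: -3:-1/5*, -5:-1/3
[5] O move#2: -3:+1/2*, -5:+1/0
[2] end (terminal -1, X#3); searched 8 to 9

PV length from [8]: 2 plies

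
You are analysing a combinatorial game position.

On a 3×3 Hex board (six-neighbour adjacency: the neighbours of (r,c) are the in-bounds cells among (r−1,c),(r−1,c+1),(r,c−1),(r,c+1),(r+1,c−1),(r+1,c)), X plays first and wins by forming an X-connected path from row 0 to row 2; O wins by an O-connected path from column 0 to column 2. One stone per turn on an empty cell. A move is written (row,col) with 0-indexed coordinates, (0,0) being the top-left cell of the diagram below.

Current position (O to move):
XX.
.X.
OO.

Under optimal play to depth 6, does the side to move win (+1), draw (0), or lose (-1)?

value(XX./.X./OO., O) = +1

p1 O@[XX./.X./OO.]: (0,2)[XXO/.X./OO.]+1* (1,0)[XX./OX./OO.]+1 (1,2)[XX./.XO/OO.]+1 (2,2)[XX./.X./OOO]+1
p2 X@[XXO/.X./OO.]: (1,0)[XXO/XX./OO.]-1* (1,2)[XXO/.XX/OO.]-1 (2,2)[XXO/.X./OOX]-1
p3 O@[XXO/XX./OO.]: (1,2)[XXO/XXO/OO.]+1* (2,2)[XXO/XX./OOO]+1
p4 X@[XXO/XXO/OO.] terminal -1; root [XX./.X./OO.] d6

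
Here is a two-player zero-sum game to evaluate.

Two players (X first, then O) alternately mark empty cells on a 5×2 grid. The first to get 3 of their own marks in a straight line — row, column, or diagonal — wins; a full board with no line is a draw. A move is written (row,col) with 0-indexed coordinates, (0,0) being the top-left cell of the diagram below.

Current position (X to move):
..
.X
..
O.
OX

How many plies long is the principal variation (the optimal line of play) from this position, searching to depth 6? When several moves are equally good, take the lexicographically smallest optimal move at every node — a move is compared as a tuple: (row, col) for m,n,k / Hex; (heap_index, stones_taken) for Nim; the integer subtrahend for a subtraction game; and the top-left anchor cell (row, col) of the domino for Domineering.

ply 1, X at ../.X/../O./OX | (0,0)=-1→X./.X/../O./OX; (0,1)=-1→.X/.X/../O./OX; (1,0)=-1→../XX/../O./OX; (2,0)=+0→../.X/X./O./OX*; (2,1)=-1→../.X/.X/O./OX; (3,1)=-1→../.X/../OX/OX
ply 2, O at ../.X/X./O./OX | (0,0)=-1→O./.X/X./O./OX; (0,1)=+0→.O/.X/X./O./OX*; (1,0)=-1→../OX/X./O./OX; (2,1)=+0→../.X/XO/O./OX; (3,1)=+0→../.X/X./OO/OX
ply 3, X at .O/.X/X./O./OX | (0,0)=+0→XO/.X/X./O./OX*; (1,0)=+0→.O/XX/X./O./OX; (2,1)=+0→.O/.X/XX/O./OX; (3,1)=+0→.O/.X/X./OX/OX
ply 4, O at XO/.X/X./O./OX | (1,0)=+0→XO/OX/X./O./OX*; (2,1)=-1→XO/.X/XO/O./OX; (3,1)=-1→XO/.X/X./OO/OX
ply 5, X at XO/OX/X./O./OX | (2,1)=+0→XO/OX/XX/O./OX*; (3,1)=+0→XO/OX/X./OX/OX
ply 6, O at XO/OX/XX/O./OX | (3,1)=+0→XO/OX/XX/OO/OX*
ply 7: XO/OX/XX/OO/OX is terminal +0 (X); from ../.X/../O./OX depth 6

PV length from [../.X/../O./OX]: 6 plies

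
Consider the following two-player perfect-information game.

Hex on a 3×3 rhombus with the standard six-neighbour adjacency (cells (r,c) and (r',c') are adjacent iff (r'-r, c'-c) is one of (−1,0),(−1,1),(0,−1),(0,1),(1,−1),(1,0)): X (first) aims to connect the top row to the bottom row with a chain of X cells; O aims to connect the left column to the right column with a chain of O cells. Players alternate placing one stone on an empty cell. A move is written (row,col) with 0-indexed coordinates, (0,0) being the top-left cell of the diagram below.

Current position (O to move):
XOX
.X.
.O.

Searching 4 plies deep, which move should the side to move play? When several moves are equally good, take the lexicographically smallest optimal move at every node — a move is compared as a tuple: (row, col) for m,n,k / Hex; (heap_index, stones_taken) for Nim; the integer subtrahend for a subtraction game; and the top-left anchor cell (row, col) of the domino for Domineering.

O's best at [XOX/.X./.O.]: (2,0)

[XOX/.X./.O.] O move#1: (1,0):-1/XOX/OX./.O., (1,2):-1/XOX/.XO/.O., (2,0):+1/XOX/.X./OO.*, (2,2):-1/XOX/.X./.OO
[XOX/.X./OO.] X move#2: (1,0):-1/XOX/XX./OO.*, (1,2):-1/XOX/.XX/OO., (2,2):-1/XOX/.X./OOX
[XOX/XX./OO.] O move#3: (1,2):+1/XOX/XXO/OO.*, (2,2):+1/XOX/XX./OOO
[XOX/XXO/OO.] end (terminal -1, X#4); searched XOX/.X./.O. to 4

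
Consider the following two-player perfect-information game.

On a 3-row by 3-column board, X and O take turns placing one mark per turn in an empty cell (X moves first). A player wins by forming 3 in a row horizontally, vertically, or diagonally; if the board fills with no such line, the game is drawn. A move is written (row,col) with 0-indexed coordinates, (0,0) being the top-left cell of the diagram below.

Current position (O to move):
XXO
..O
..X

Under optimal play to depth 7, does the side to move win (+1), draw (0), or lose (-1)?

ply 1, O at XXO/..O/..X | (1,0)=-1→XXO/O.O/..X; (1,1)=+1→XXO/.OO/..X*; (2,0)=-1→XXO/..O/O.X; (2,1)=-1→XXO/..O/.OX
ply 2, X at XXO/.OO/..X | (1,0)=-1→XXO/XOO/..X*; (2,0)=-1→XXO/.OO/X.X; (2,1)=-1→XXO/.OO/.XX
ply 3, O at XXO/XOO/..X | (2,0)=+1→XXO/XOO/O.X*; (2,1)=-1→XXO/XOO/.OX
ply 4: XXO/XOO/O.X is terminal -1 (X); from XXO/..O/..X depth 7

value(XXO/..O/..X, O) = +1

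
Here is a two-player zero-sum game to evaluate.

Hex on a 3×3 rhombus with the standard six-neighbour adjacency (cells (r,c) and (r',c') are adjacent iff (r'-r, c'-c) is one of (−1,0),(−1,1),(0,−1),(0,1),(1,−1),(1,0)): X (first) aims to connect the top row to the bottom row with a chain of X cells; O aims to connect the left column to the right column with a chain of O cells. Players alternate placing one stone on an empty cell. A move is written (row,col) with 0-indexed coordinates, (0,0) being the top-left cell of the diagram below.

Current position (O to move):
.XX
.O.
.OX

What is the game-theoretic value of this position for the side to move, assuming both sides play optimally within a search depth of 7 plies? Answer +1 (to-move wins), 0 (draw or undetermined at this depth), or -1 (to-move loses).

value(.XX/.O./.OX, O) = +1

ply 1, O at .XX/.O./.OX | (0,0)=-1→OXX/.O./.OX; (1,0)=-1→.XX/OO./.OX; (1,2)=+1→.XX/.OO/.OX*; (2,0)=-1→.XX/.O./OOX
ply 2, X at .XX/.OO/.OX | (0,0)=-1→XXX/.OO/.OX*; (1,0)=-1→.XX/XOO/.OX; (2,0)=-1→.XX/.OO/XOX
ply 3, O at XXX/.OO/.OX | (1,0)=+1→XXX/OOO/.OX*; (2,0)=+1→XXX/.OO/OOX
ply 4: XXX/OOO/.OX is terminal -1 (X); from .XX/.O./.OX depth 7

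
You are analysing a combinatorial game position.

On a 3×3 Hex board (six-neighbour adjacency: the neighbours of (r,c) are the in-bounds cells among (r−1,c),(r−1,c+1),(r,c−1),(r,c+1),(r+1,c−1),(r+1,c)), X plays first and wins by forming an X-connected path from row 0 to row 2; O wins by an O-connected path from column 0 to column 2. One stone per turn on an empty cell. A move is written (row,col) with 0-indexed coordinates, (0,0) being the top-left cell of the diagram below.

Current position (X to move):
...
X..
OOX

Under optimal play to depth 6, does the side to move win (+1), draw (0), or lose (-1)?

value(.../X../OOX, X) = +1

p1 X@[.../X../OOX]: (0,0)[X../X../OOX]-1 (0,1)[.X./X../OOX]-1 (0,2)[..X/X../OOX]-1 (1,1)[.../XX./OOX]-1 (1,2)[.../X.X/OOX]+1*
p2 O@[.../X.X/OOX]: (0,0)[O../X.X/OOX]-1* (0,1)[.O./X.X/OOX]-1 (0,2)[..O/X.X/OOX]-1 (1,1)[.../XOX/OOX]-1
p3 X@[O../X.X/OOX]: (0,1)[OX./X.X/OOX]+1* (0,2)[O.X/X.X/OOX]+1 (1,1)[O../XXX/OOX]+1
p4 O@[OX./X.X/OOX]: (0,2)[OXO/X.X/OOX]-1* (1,1)[OX./XOX/OOX]-1
p5 X@[OXO/X.X/OOX]: (1,1)[OXO/XXX/OOX]+1*
p6 O@[OXO/XXX/OOX] terminal -1; root [.../X../OOX] d6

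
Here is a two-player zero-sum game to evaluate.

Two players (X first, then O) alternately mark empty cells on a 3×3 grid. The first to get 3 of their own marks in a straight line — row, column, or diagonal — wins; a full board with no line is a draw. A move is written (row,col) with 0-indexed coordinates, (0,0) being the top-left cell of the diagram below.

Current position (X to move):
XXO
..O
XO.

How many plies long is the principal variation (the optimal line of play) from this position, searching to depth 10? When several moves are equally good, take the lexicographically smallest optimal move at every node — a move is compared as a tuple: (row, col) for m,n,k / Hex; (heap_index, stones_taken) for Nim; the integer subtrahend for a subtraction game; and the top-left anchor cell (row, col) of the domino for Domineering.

PV length from [XXO/..O/XO.]: 1 ply

ply 1, X at XXO/..O/XO. | (1,0)=+1→XXO/X.O/XO.*; (1,1)=-1→XXO/.XO/XO.; (2,2)=+1→XXO/..O/XOX
ply 2: XXO/X.O/XO. is terminal -1 (O); from XXO/..O/XO. depth 10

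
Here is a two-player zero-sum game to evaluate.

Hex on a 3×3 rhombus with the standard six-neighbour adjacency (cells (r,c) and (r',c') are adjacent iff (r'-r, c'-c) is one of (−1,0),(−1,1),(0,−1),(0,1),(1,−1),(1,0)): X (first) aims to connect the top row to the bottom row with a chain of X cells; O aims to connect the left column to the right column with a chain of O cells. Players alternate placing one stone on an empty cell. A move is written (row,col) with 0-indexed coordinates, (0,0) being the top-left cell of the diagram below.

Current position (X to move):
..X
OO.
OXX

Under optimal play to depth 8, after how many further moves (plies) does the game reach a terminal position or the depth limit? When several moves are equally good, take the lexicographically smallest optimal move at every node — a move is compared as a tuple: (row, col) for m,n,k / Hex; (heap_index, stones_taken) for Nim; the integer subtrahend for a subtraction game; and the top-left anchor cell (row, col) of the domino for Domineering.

p1 X@[..X/OO./OXX]: (0,0)[X.X/OO./OXX]-1 (0,1)[.XX/OO./OXX]-1 (1,2)[..X/OOX/OXX]+1*
p2 O@[..X/OOX/OXX] terminal -1; root [..X/OO./OXX] d8

PV length from [..X/OO./OXX]: 1 ply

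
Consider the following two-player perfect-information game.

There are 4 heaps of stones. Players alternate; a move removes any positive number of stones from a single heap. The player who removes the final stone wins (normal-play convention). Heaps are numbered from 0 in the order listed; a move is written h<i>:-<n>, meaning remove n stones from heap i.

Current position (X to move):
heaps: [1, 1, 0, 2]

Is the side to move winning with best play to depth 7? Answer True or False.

X winning at [(1,1,0,2)]: True

p1 X@[(1,1,0,2)]: h0:-1[(0,1,0,2)]-1 h1:-1[(1,0,0,2)]-1 h3:-1[(1,1,0,1)]-1 h3:-2[(1,1,0,0)]+1*
p2 O@[(1,1,0,0)]: h0:-1[(0,1,0,0)]-1* h1:-1[(1,0,0,0)]-1
p3 X@[(0,1,0,0)]: h1:-1[(0,0,0,0)]+1*
p4 O@[(0,0,0,0)] terminal -1; root [(1,1,0,2)] d7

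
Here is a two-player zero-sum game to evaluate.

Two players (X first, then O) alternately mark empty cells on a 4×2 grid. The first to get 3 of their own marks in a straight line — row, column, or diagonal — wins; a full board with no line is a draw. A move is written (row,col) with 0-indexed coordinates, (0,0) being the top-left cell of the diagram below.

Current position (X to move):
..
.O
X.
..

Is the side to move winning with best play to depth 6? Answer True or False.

X winning at [../.O/X./..]: True

ply 1, X at ../.O/X./.. | (0,0)=+0→X./.O/X./..; (0,1)=+0→.X/.O/X./..; (1,0)=+1→../XO/X./..*; (2,1)=+0→../.O/XX/..; (3,0)=+0→../.O/X./X.; (3,1)=+0→../.O/X./.X
ply 2, O at ../XO/X./.. | (0,0)=-1→O./XO/X./..*; (0,1)=-1→.O/XO/X./..; (2,1)=-1→../XO/XO/..; (3,0)=-1→../XO/X./O.; (3,1)=-1→../XO/X./.O
ply 3, X at O./XO/X./.. | (0,1)=+0→OX/XO/X./..; (2,1)=+0→O./XO/XX/..; (3,0)=+1→O./XO/X./X.*; (3,1)=+0→O./XO/X./.X
ply 4: O./XO/X./X. is terminal -1 (O); from ../.O/X./.. depth 6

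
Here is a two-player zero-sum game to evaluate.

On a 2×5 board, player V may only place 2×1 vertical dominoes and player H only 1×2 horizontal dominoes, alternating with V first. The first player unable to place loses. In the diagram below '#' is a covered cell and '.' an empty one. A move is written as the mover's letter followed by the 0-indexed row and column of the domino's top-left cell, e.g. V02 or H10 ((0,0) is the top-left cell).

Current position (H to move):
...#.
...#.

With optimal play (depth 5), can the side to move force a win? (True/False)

ply 1, H at ...#./...#. | H00=-1→##.#./...#.*; H01=-1→.###./...#.; H10=-1→...#./##.#.; H11=-1→...#./.###.
ply 2, V at ##.#./...#. | V02=+1→####./..##.*; V04=-1→##.##/...##
ply 3, H at ####./..##. | H10=-1→####./####.*
ply 4, V at ####./####. | V04=+1→#####/#####*
ply 5: #####/##### is terminal -1 (H); from ...#./...#. depth 5

H winning at [...#./...#.]: False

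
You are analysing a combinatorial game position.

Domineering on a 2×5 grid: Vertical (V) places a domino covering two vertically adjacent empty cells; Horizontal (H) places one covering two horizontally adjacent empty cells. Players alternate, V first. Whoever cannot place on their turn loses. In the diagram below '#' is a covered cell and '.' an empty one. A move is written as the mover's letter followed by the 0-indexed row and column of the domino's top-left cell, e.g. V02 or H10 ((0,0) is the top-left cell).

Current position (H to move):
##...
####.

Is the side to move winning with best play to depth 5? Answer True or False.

ply 1, H at ##.../####. | H02=-1→####./####.; H03=+1→##.##/####.*
ply 2: ##.##/####. is terminal -1 (V); from ##.../####. depth 5

H winning at [##.../####.]: True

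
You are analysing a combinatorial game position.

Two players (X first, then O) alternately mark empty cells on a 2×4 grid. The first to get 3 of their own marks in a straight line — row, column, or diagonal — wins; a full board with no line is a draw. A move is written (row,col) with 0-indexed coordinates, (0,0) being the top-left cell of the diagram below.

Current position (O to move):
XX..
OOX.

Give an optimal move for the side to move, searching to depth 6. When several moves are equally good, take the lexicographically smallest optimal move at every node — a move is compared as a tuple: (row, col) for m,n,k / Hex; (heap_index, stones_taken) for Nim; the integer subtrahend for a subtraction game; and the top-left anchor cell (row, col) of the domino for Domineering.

O's best at [XX../OOX.]: (0,2)

[XX../OOX.] O move#1: (0,2):+0/XXO./OOX.*, (0,3):-1/XX.O/OOX., (1,3):-1/XX../OOXO
[XXO./OOX.] X move#2: (0,3):+0/XXOX/OOX.*, (1,3):+0/XXO./OOXX
[XXOX/OOX.] O move#3: (1,3):+0/XXOX/OOXO*
[XXOX/OOXO] end (terminal +0, X#4); searched XX../OOX. to 6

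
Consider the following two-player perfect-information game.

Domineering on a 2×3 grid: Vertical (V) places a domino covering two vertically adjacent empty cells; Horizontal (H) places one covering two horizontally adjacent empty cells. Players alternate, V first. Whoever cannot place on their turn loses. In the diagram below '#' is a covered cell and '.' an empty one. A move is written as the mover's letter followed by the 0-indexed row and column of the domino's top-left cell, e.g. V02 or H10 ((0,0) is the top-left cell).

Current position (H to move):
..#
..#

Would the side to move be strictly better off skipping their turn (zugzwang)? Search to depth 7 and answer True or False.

ply 1, H at ..#/..# | H00=+1→###/..#*; H10=+1→..#/###
ply 2: ###/..# is terminal -1 (V); from ..#/..# depth 7
if H skipped the turn, V would face:
~ ply 1, V at ..#/..# | V00=+1→#.#/#.#*; V01=+1→.##/.##
~ ply 2: #.#/#.# is terminal -1 (H); from ..#/..# depth 7
compare (H): move=+1 vs pass=-1

zugzwang(..#/..#, H) = False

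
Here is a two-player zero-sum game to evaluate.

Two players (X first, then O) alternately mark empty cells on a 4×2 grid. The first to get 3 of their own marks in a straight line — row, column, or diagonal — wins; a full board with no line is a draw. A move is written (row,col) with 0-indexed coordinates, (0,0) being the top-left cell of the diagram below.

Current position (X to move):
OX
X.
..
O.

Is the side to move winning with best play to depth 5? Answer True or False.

X winning at [OX/X./../O.]: False

p1 X@[OX/X./../O.]: (1,1)[OX/XX/../O.]+0* (2,0)[OX/X./X./O.]+0 (2,1)[OX/X./.X/O.]+0 (3,1)[OX/X./../OX]+0
p2 O@[OX/XX/../O.]: (2,0)[OX/XX/O./O.]-1 (2,1)[OX/XX/.O/O.]+0* (3,1)[OX/XX/../OO]-1
p3 X@[OX/XX/.O/O.]: (2,0)[OX/XX/XO/O.]+0* (3,1)[OX/XX/.O/OX]+0
p4 O@[OX/XX/XO/O.]: (3,1)[OX/XX/XO/OO]+0*
p5 X@[OX/XX/XO/OO] terminal +0; root [OX/X./../O.] d5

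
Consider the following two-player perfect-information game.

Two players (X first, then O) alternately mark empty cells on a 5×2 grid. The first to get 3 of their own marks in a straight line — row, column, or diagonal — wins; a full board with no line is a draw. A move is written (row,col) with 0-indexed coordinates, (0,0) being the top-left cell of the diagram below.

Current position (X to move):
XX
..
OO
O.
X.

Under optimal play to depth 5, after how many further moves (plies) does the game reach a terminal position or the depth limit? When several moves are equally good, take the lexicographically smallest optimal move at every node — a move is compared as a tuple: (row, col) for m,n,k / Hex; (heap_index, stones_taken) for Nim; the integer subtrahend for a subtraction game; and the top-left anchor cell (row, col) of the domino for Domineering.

p1 X@[XX/../OO/O./X.]: (1,0)[XX/X./OO/O./X.]-1* (1,1)[XX/.X/OO/O./X.]-1 (3,1)[XX/../OO/OX/X.]-1 (4,1)[XX/../OO/O./XX]-1
p2 O@[XX/X./OO/O./X.]: (1,1)[XX/XO/OO/O./X.]+0 (3,1)[XX/X./OO/OO/X.]+1* (4,1)[XX/X./OO/O./XO]+0
p3 X@[XX/X./OO/OO/X.]: (1,1)[XX/XX/OO/OO/X.]-1* (4,1)[XX/X./OO/OO/XX]-1
p4 O@[XX/XX/OO/OO/X.]: (4,1)[XX/XX/OO/OO/XO]+1*
p5 X@[XX/XX/OO/OO/XO] terminal -1; root [XX/../OO/O./X.] d5

PV length from [XX/../OO/O./X.]: 4 plies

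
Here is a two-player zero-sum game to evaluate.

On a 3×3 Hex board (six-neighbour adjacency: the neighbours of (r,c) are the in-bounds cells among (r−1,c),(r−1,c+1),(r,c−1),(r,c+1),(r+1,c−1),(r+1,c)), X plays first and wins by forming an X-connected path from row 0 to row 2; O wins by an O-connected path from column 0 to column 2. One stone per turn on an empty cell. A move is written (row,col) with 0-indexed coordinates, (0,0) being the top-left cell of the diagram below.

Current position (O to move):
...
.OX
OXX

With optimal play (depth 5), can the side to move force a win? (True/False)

O winning at [.../.OX/OXX]: True

[.../.OX/OXX] O move#1: (0,0):-1/O../.OX/OXX, (0,1):-1/.O./.OX/OXX, (0,2):+1/..O/.OX/OXX*, (1,0):-1/.../OOX/OXX
[..O/.OX/OXX] end (terminal -1, X#2); searched .../.OX/OXX to 5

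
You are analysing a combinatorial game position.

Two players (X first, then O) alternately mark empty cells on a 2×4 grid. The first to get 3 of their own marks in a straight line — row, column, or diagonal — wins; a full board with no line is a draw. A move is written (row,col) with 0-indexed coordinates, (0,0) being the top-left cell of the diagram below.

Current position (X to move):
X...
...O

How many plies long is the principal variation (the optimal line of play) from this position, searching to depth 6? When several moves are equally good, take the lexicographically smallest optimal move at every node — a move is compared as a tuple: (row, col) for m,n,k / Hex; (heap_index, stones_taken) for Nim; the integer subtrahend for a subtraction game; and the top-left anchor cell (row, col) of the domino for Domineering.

[X.../...O] X move#1: (0,1):+0/XX../...O*, (0,2):+0/X.X./...O, (0,3):+0/X..X/...O, (1,0):+0/X.../X..O, (1,1):+0/X.../.X.O, (1,2):+0/X.../..XO
[XX../...O] O move#2: (0,2):+0/XXO./...O*, (0,3):-1/XX.O/...O, (1,0):-1/XX../O..O, (1,1):-1/XX../.O.O, (1,2):-1/XX../..OO
[XXO./...O] X move#3: (0,3):+0/XXOX/...O*, (1,0):+0/XXO./X..O, (1,1):+0/XXO./.X.O, (1,2):+0/XXO./..XO
[XXOX/...O] O move#4: (1,0):+0/XXOX/O..O*, (1,1):+0/XXOX/.O.O, (1,2):+0/XXOX/..OO
[XXOX/O..O] X move#5: (1,1):+0/XXOX/OX.O*, (1,2):+0/XXOX/O.XO
[XXOX/OX.O] O move#6: (1,2):+0/XXOX/OXOO*
[XXOX/OXOO] end (terminal +0, X#7); searched X.../...O to 6

PV length from [X.../...O]: 6 plies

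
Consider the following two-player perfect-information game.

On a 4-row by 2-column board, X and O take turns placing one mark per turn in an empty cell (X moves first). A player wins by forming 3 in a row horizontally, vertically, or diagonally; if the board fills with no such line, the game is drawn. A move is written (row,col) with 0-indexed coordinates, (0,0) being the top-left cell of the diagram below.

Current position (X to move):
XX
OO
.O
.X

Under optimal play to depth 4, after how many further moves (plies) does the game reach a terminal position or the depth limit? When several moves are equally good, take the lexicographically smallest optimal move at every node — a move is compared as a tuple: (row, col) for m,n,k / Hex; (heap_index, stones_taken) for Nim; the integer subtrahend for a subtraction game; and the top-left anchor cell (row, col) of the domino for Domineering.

PV length from [XX/OO/.O/.X]: 2 plies

[XX/OO/.O/.X] X move#1: (2,0):+0/XX/OO/XO/.X*, (3,0):+0/XX/OO/.O/XX
[XX/OO/XO/.X] O move#2: (3,0):+0/XX/OO/XO/OX*
[XX/OO/XO/OX] end (terminal +0, X#3); searched XX/OO/.O/.X to 4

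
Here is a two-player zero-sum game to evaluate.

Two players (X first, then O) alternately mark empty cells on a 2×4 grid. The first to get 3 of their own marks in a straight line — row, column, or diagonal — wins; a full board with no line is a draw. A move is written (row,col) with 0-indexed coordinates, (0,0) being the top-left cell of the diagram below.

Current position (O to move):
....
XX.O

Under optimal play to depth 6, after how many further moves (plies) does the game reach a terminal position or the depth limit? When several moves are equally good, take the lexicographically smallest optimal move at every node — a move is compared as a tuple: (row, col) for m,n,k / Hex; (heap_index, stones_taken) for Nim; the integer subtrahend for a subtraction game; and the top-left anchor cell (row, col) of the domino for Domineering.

[..../XX.O] O move#1: (0,0):-1/O.../XX.O, (0,1):-1/.O../XX.O, (0,2):-1/..O./XX.O, (0,3):-1/...O/XX.O, (1,2):+0/..../XXOO*
[..../XXOO] X move#2: (0,0):+0/X.../XXOO*, (0,1):+0/.X../XXOO, (0,2):+0/..X./XXOO, (0,3):+0/...X/XXOO
[X.../XXOO] O move#3: (0,1):+0/XO../XXOO*, (0,2):+0/X.O./XXOO, (0,3):+0/X..O/XXOO
[XO../XXOO] X move#4: (0,2):+0/XOX./XXOO*, (0,3):+0/XO.X/XXOO
[XOX./XXOO] O move#5: (0,3):+0/XOXO/XXOO*
[XOXO/XXOO] end (terminal +0, X#6); searched ..../XX.O to 6

PV length from [..../XX.O]: 5 plies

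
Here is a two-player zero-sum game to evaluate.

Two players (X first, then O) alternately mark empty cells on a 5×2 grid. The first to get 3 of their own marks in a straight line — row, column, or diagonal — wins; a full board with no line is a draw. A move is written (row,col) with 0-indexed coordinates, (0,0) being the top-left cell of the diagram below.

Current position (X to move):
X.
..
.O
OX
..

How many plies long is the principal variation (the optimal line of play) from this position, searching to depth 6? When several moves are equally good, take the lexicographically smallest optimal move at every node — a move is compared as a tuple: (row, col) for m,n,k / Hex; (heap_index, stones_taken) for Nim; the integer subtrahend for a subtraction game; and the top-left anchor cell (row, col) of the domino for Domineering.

PV length from [X./../.O/OX/..]: 6 plies

p1 X@[X./../.O/OX/..]: (0,1)[XX/../.O/OX/..]-1 (1,0)[X./X./.O/OX/..]+0* (1,1)[X./.X/.O/OX/..]-1 (2,0)[X./../XO/OX/..]+0 (4,0)[X./../.O/OX/X.]+0 (4,1)[X./../.O/OX/.X]-1
p2 O@[X./X./.O/OX/..]: (0,1)[XO/X./.O/OX/..]-1 (1,1)[X./XO/.O/OX/..]-1 (2,0)[X./X./OO/OX/..]+0* (4,0)[X./X./.O/OX/O.]-1 (4,1)[X./X./.O/OX/.O]-1
p3 X@[X./X./OO/OX/..]: (0,1)[XX/X./OO/OX/..]-1 (1,1)[X./XX/OO/OX/..]-1 (4,0)[X./X./OO/OX/X.]+0* (4,1)[X./X./OO/OX/.X]-1
p4 O@[X./X./OO/OX/X.]: (0,1)[XO/X./OO/OX/X.]+0* (1,1)[X./XO/OO/OX/X.]+0 (4,1)[X./X./OO/OX/XO]+0
p5 X@[XO/X./OO/OX/X.]: (1,1)[XO/XX/OO/OX/X.]+0* (4,1)[XO/X./OO/OX/XX]-1
p6 O@[XO/XX/OO/OX/X.]: (4,1)[XO/XX/OO/OX/XO]+0*
p7 X@[XO/XX/OO/OX/XO] terminal +0; root [X./../.O/OX/..] d6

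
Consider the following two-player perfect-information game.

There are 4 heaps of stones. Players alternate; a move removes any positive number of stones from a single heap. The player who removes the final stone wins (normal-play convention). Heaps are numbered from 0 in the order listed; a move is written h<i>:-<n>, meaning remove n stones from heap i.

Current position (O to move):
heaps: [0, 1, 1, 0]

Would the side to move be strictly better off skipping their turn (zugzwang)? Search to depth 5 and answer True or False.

zugzwang((0,1,1,0), O) = True

[(0,1,1,0)] O move#1: h1:-1:-1/(0,0,1,0)*, h2:-1:-1/(0,1,0,0)
[(0,0,1,0)] X move#2: h2:-1:+1/(0,0,0,0)*
[(0,0,0,0)] end (terminal -1, O#3); searched (0,1,1,0) to 5
if O skipped the turn, X would face:
~ [(0,1,1,0)] X move#1: h1:-1:-1/(0,0,1,0)*, h2:-1:-1/(0,1,0,0)
~ [(0,0,1,0)] O move#2: h2:-1:+1/(0,0,0,0)*
~ [(0,0,0,0)] end (terminal -1, X#3); searched (0,1,1,0) to 5
compare (O): move=-1 vs pass=+1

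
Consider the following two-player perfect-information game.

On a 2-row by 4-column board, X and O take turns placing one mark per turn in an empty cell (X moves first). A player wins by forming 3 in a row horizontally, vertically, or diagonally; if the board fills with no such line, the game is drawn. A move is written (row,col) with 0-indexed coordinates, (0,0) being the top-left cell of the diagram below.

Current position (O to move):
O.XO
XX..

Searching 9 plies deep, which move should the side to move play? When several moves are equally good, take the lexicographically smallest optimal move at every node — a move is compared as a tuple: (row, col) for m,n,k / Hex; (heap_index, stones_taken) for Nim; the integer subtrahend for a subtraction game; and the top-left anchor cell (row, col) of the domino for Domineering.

O's best at [O.XO/XX..]: (1,2)

ply 1, O at O.XO/XX.. | (0,1)=-1→OOXO/XX..; (1,2)=+0→O.XO/XXO.*; (1,3)=-1→O.XO/XX.O
ply 2, X at O.XO/XXO. | (0,1)=+0→OXXO/XXO.*; (1,3)=+0→O.XO/XXOX
ply 3, O at OXXO/XXO. | (1,3)=+0→OXXO/XXOO*
ply 4: OXXO/XXOO is terminal +0 (X); from O.XO/XX.. depth 9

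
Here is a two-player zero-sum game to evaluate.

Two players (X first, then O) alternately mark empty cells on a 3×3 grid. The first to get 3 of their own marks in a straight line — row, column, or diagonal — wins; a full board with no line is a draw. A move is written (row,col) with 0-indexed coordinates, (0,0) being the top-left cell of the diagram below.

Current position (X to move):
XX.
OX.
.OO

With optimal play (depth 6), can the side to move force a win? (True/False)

p1 X@[XX./OX./.OO]: (0,2)[XXX/OX./.OO]+1* (1,2)[XX./OXX/.OO]-1 (2,0)[XX./OX./XOO]+0
p2 O@[XXX/OX./.OO] terminal -1; root [XX./OX./.OO] d6

X winning at [XX./OX./.OO]: True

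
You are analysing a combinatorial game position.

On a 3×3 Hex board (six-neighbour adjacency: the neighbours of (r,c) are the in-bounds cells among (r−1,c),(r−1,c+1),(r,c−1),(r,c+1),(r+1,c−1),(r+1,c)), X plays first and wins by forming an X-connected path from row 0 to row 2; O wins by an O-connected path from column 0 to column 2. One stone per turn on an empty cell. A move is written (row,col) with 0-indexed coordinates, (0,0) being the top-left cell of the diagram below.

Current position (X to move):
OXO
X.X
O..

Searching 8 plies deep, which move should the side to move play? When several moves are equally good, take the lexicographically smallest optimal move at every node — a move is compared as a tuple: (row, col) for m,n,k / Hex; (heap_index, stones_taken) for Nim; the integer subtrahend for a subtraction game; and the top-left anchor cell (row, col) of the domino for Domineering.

X's best at [OXO/X.X/O..]: (1,1)

[OXO/X.X/O..] X move#1: (1,1):+1/OXO/XXX/O..*, (2,1):-1/OXO/X.X/OX., (2,2):-1/OXO/X.X/O.X
[OXO/XXX/O..] O move#2: (2,1):-1/OXO/XXX/OO.*, (2,2):-1/OXO/XXX/O.O
[OXO/XXX/OO.] X move#3: (2,2):+1/OXO/XXX/OOX*
[OXO/XXX/OOX] end (terminal -1, O#4); searched OXO/X.X/O.. to 8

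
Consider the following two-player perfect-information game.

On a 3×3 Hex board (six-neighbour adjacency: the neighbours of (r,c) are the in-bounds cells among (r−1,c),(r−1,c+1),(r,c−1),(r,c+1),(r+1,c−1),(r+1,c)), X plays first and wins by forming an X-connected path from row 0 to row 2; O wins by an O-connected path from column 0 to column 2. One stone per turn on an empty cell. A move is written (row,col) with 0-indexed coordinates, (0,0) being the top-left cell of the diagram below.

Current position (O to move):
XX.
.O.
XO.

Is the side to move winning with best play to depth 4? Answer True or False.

ply 1, O at XX./.O./XO. | (0,2)=-1→XXO/.O./XO.; (1,0)=+1→XX./OO./XO.*; (1,2)=-1→XX./.OO/XO.; (2,2)=-1→XX./.O./XOO
ply 2, X at XX./OO./XO. | (0,2)=-1→XXX/OO./XO.*; (1,2)=-1→XX./OOX/XO.; (2,2)=-1→XX./OO./XOX
ply 3, O at XXX/OO./XO. | (1,2)=+1→XXX/OOO/XO.*; (2,2)=+1→XXX/OO./XOO
ply 4: XXX/OOO/XO. is terminal -1 (X); from XX./.O./XO. depth 4

O winning at [XX./.O./XO.]: True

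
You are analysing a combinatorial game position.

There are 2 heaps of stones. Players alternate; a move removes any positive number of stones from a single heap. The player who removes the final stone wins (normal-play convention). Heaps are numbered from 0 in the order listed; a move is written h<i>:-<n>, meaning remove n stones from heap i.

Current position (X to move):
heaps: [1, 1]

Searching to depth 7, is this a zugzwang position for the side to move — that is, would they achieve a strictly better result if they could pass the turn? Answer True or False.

zugzwang((1,1), X) = True

[(1,1)] X move#1: h0:-1:-1/(0,1)*, h1:-1:-1/(1,0)
[(0,1)] O move#2: h1:-1:+1/(0,0)*
[(0,0)] end (terminal -1, X#3); searched (1,1) to 7
if X skipped the turn, O would face:
~ [(1,1)] O move#1: h0:-1:-1/(0,1)*, h1:-1:-1/(1,0)
~ [(0,1)] X move#2: h1:-1:+1/(0,0)*
~ [(0,0)] end (terminal -1, O#3); searched (1,1) to 7
compare (X): move=-1 vs pass=+1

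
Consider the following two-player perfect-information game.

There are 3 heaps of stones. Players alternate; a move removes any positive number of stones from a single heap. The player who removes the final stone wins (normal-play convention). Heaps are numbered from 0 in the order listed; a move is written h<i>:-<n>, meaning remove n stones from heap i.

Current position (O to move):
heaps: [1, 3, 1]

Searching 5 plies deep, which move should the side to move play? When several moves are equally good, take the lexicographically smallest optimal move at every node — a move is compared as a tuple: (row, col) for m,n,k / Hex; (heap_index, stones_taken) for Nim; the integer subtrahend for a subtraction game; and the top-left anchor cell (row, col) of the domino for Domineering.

[(1,3,1)] O move#1: h0:-1:-1/(0,3,1), h1:-1:-1/(1,2,1), h1:-2:-1/(1,1,1), h1:-3:+1/(1,0,1)*, h2:-1:-1/(1,3,0)
[(1,0,1)] X move#2: h0:-1:-1/(0,0,1)*, h2:-1:-1/(1,0,0)
[(0,0,1)] O move#3: h2:-1:+1/(0,0,0)*
[(0,0,0)] end (terminal -1, X#4); searched (1,3,1) to 5

O's best at [(1,3,1)]: h1:-3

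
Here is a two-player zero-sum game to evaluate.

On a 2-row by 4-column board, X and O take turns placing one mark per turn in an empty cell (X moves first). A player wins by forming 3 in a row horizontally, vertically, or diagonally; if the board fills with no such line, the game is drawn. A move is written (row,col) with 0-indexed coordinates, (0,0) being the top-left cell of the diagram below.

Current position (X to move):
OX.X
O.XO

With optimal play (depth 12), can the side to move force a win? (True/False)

X winning at [OX.X/O.XO]: True

[OX.X/O.XO] X move#1: (0,2):+1/OXXX/O.XO*, (1,1):+0/OX.X/OXXO
[OXXX/O.XO] end (terminal -1, O#2); searched OX.X/O.XO to 12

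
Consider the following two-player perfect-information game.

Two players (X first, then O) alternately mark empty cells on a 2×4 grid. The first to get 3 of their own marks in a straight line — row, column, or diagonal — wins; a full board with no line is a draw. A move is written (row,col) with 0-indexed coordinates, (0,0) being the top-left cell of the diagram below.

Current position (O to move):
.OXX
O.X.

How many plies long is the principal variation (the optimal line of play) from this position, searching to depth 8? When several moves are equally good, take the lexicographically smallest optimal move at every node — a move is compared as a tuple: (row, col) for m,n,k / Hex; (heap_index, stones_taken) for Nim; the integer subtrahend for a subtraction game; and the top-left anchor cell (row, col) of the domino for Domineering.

p1 O@[.OXX/O.X.]: (0,0)[OOXX/O.X.]+0* (1,1)[.OXX/OOX.]+0 (1,3)[.OXX/O.XO]+0
p2 X@[OOXX/O.X.]: (1,1)[OOXX/OXX.]+0* (1,3)[OOXX/O.XX]+0
p3 O@[OOXX/OXX.]: (1,3)[OOXX/OXXO]+0*
p4 X@[OOXX/OXXO] terminal +0; root [.OXX/O.X.] d8

PV length from [.OXX/O.X.]: 3 plies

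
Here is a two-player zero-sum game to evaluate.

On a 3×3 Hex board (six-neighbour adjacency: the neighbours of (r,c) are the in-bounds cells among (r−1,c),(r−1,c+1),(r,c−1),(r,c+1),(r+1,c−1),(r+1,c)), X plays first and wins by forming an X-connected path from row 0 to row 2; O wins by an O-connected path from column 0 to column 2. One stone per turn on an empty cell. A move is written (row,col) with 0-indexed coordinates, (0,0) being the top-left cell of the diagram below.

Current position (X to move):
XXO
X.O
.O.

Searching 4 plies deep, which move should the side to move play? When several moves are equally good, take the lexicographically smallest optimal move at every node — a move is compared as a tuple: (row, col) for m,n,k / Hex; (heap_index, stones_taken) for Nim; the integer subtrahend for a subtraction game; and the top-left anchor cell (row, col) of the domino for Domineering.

X's best at [XXO/X.O/.O.]: (2,0)

p1 X@[XXO/X.O/.O.]: (1,1)[XXO/XXO/.O.]-1 (2,0)[XXO/X.O/XO.]+1* (2,2)[XXO/X.O/.OX]-1
p2 O@[XXO/X.O/XO.] terminal -1; root [XXO/X.O/.O.] d4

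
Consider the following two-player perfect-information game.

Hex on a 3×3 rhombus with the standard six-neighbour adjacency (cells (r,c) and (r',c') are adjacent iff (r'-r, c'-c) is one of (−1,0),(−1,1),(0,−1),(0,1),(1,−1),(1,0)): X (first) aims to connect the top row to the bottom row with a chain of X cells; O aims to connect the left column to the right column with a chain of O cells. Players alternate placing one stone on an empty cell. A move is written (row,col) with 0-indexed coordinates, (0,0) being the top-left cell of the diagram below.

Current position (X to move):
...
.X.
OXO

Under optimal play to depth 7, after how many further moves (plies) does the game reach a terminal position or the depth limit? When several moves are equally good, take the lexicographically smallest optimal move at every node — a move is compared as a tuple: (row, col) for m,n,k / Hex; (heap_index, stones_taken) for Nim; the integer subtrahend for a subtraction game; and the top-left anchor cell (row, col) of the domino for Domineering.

PV length from [.../.X./OXO]: 3 plies

ply 1, X at .../.X./OXO | (0,0)=+1→X../.X./OXO*; (0,1)=+1→.X./.X./OXO; (0,2)=+1→..X/.X./OXO; (1,0)=+1→.../XX./OXO; (1,2)=+1→.../.XX/OXO
ply 2, O at X../.X./OXO | (0,1)=-1→XO./.X./OXO*; (0,2)=-1→X.O/.X./OXO; (1,0)=-1→X../OX./OXO; (1,2)=-1→X../.XO/OXO
ply 3, X at XO./.X./OXO | (0,2)=+1→XOX/.X./OXO*; (1,0)=+1→XO./XX./OXO; (1,2)=+1→XO./.XX/OXO
ply 4: XOX/.X./OXO is terminal -1 (O); from .../.X./OXO depth 7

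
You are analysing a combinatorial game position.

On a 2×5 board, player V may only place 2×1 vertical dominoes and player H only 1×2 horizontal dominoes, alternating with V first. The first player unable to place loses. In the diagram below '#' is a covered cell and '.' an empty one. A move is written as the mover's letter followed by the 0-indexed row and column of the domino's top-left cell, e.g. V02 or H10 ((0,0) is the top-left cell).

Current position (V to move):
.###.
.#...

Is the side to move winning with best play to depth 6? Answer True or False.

ply 1, V at .###./.#... | V00=-1→####./##...; V04=+1→.####/.#..#*
ply 2, H at .####/.#..# | H12=-1→.####/.####*
ply 3, V at .####/.#### | V00=+1→#####/#####*
ply 4: #####/##### is terminal -1 (H); from .###./.#... depth 6

V winning at [.###./.#...]: True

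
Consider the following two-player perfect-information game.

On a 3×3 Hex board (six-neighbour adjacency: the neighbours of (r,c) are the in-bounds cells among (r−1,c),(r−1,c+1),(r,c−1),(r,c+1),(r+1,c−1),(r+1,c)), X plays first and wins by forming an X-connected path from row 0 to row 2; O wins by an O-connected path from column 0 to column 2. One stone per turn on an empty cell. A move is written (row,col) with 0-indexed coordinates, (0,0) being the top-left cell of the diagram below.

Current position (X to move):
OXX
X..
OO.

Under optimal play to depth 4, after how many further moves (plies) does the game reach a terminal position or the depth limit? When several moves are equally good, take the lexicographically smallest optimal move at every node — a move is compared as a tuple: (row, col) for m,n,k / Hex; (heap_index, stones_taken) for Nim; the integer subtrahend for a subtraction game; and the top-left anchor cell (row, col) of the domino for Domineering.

[OXX/X../OO.] X move#1: (1,1):-1/OXX/XX./OO.*, (1,2):-1/OXX/X.X/OO., (2,2):-1/OXX/X../OOX
[OXX/XX./OO.] O move#2: (1,2):+1/OXX/XXO/OO.*, (2,2):+1/OXX/XX./OOO
[OXX/XXO/OO.] end (terminal -1, X#3); searched OXX/X../OO. to 4

PV length from [OXX/X../OO.]: 2 plies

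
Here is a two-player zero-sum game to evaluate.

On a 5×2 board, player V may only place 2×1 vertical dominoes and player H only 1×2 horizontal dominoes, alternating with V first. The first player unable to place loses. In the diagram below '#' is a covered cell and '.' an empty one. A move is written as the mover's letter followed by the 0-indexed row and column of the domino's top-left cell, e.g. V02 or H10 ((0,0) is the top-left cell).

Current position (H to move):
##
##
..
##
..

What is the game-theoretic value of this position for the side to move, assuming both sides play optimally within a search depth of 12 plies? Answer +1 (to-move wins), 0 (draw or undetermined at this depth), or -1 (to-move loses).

value(##/##/../##/.., H) = +1

ply 1, H at ##/##/../##/.. | H20=+1→##/##/##/##/..*; H40=+1→##/##/../##/##
ply 2: ##/##/##/##/.. is terminal -1 (V); from ##/##/../##/.. depth 12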